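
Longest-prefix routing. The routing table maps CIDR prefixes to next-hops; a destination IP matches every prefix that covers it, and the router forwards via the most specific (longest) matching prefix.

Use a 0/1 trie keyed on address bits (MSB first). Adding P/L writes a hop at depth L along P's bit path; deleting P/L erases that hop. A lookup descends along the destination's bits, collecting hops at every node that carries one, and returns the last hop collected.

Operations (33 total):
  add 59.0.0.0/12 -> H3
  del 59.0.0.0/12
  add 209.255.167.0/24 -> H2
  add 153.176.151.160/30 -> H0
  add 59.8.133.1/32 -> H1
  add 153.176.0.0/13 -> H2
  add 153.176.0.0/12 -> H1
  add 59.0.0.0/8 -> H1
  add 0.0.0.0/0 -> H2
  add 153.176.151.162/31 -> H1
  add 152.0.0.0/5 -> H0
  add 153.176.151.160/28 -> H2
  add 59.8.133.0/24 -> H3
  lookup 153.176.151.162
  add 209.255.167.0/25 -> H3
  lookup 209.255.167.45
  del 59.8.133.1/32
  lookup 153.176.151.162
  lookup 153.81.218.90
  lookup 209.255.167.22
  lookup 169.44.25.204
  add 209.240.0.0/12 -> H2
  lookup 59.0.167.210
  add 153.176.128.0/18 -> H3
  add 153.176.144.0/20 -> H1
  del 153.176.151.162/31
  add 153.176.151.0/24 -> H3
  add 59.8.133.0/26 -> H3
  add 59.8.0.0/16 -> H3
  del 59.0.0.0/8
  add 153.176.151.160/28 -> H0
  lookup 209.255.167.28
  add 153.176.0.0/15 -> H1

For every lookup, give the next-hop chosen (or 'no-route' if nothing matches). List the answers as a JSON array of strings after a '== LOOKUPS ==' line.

Apply in order:
  add 59.0.0.0/12 -> H3 at depth 12
  - 59.0.0.0/12 clear@12
  add 209.255.167.0/24 -> H2 at depth 24
  add 153.176.151.160/30 -> H0 at depth 30
  add 59.8.133.1/32 -> H1 at depth 32
  add 153.176.0.0/13 -> H2 at depth 13
  add 153.176.0.0/12 -> H1 at depth 12
  add 59.0.0.0/8 -> H1 at depth 8
  add 0.0.0.0/0 -> H2 at depth 0
  add 153.176.151.162/31 -> H1 at depth 31
  add 152.0.0.0/5 -> H0 at depth 5
  add 153.176.151.160/28 -> H2 at depth 28
  add 59.8.133.0/24 -> H3 at depth 24
  ? 153.176.151.162  path d0:H2→d1:-→d2:-→d3:-→d4:-→d5:H0→d6:-→d7:-→d8:-→d9:-→d10:-→d11:-→d12:H1→d13:H2→d14:-→d15:-→d16:-→d17:-→d18:-→d19:-→d20:-→d21:-→d22:-→d23:-→d24:-→d25:-→d26:-→d27:-→d28:H2→d29:-→d30:H0→d31:H1  best=H1
  add 209.255.167.0/25 -> H3 at depth 25
  ? 209.255.167.45  path d0:H2→d1:-→d2:-→d3:-→d4:-→d5:-→d6:-→d7:-→d8:-→d9:-→d10:-→d11:-→d12:-→d13:-→d14:-→d15:-→d16:-→d17:-→d18:-→d19:-→d20:-→d21:-→d22:-→d23:-→d24:H2→d25:H3  best=H3
  - 59.8.133.1/32 clear@32
  ? 153.176.151.162  path d0:H2→d1:-→d2:-→d3:-→d4:-→d5:H0→d6:-→d7:-→d8:-→d9:-→d10:-→d11:-→d12:H1→d13:H2→d14:-→d15:-→d16:-→d17:-→d18:-→d19:-→d20:-→d21:-→d22:-→d23:-→d24:-→d25:-→d26:-→d27:-→d28:H2→d29:-→d30:H0→d31:H1  best=H1
  ? 153.81.218.90  path d0:H2→d1:-→d2:-→d3:-→d4:-→d5:H0→d6:-→d7:-→d8:-  best=H0
  ? 209.255.167.22  path d0:H2→d1:-→d2:-→d3:-→d4:-→d5:-→d6:-→d7:-→d8:-→d9:-→d10:-→d11:-→d12:-→d13:-→d14:-→d15:-→d16:-→d17:-→d18:-→d19:-→d20:-→d21:-→d22:-→d23:-→d24:H2→d25:H3  best=H3
  ? 169.44.25.204  path d0:H2→d1:-→d2:-  best=H2
  add 209.240.0.0/12 -> H2 at depth 12
  ? 59.0.167.210  path d0:H2→d1:-→d2:-→d3:-→d4:-→d5:-→d6:-→d7:-→d8:H1→d9:-→d10:-→d11:-→d12:-  best=H1
  add 153.176.128.0/18 -> H3 at depth 18
  add 153.176.144.0/20 -> H1 at depth 20
  - 153.176.151.162/31 clear@31
  add 153.176.151.0/24 -> H3 at depth 24
  add 59.8.133.0/26 -> H3 at depth 26
  add 59.8.0.0/16 -> H3 at depth 16
  - 59.0.0.0/8 clear@8
  add 153.176.151.160/28 -> H0 at depth 28
  ? 209.255.167.28  path d0:H2→d1:-→d2:-→d3:-→d4:-→d5:-→d6:-→d7:-→d8:-→d9:-→d10:-→d11:-→d12:H2→d13:-→d14:-→d15:-→d16:-→d17:-→d18:-→d19:-→d20:-→d21:-→d22:-→d23:-→d24:H2→d25:H3  best=H3
  add 153.176.0.0/15 -> H1 at depth 15

== LOOKUPS ==
["H1","H3","H1","H0","H3","H2","H1","H3"]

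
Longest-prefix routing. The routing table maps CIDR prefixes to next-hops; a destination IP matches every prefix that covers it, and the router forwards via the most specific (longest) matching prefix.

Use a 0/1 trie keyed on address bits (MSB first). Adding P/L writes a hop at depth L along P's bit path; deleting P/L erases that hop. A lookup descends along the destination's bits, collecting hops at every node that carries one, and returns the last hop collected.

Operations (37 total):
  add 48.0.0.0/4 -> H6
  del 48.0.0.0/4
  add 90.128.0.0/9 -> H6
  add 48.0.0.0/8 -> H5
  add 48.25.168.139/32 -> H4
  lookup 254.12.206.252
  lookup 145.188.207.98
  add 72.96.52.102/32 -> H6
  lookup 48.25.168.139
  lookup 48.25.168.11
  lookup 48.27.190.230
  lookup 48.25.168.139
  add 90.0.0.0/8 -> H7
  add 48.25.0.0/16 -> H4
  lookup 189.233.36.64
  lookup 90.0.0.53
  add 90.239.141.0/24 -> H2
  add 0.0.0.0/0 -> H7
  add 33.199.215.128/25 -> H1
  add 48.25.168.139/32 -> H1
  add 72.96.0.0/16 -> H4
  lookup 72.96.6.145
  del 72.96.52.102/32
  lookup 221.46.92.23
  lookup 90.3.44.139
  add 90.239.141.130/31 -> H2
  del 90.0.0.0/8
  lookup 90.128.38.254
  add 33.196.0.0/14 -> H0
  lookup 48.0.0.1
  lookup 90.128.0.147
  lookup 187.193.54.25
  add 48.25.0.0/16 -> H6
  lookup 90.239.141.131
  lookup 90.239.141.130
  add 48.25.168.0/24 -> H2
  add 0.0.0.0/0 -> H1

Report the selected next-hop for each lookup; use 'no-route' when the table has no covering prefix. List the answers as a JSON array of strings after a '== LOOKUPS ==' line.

Process each operation:
  add 48.0.0.0/4 -> H6 at depth 4
  del 48.0.0.0/4 (clear depth 4)
  add 90.128.0.0/9 -> H6 at depth 9
  add 48.0.0.0/8 -> H5 at depth 8
  add 48.25.168.139/32 -> H4 at depth 32
  Q 254.12.206.252: descend ε ; hops seen [∅] ; pick no-route
  Q 145.188.207.98: descend ε ; hops seen [∅] ; pick no-route
  add 72.96.52.102/32 -> H6 at depth 32
  Q 48.25.168.139: descend 00110000000110011010100010001011 ; hops seen [H5,H4] ; pick H4
  Q 48.25.168.11: descend 001100000001100110101000 ; hops seen [H5] ; pick H5
  Q 48.27.190.230: descend 00110000000110 ; hops seen [H5] ; pick H5
  Q 48.25.168.139: descend 00110000000110011010100010001011 ; hops seen [H5,H4] ; pick H4
  add 90.0.0.0/8 -> H7 at depth 8
  add 48.25.0.0/16 -> H4 at depth 16
  Q 189.233.36.64: descend ε ; hops seen [∅] ; pick no-route
  Q 90.0.0.53: descend 01011010 ; hops seen [H7] ; pick H7
  add 90.239.141.0/24 -> H2 at depth 24
  add 0.0.0.0/0 -> H7 at depth 0
  add 33.199.215.128/25 -> H1 at depth 25
  add 48.25.168.139/32 -> H1 at depth 32
  add 72.96.0.0/16 -> H4 at depth 16
  Q 72.96.6.145: descend 010010000110000000 ; hops seen [H7,H4] ; pick H4
  del 72.96.52.102/32 (clear depth 32)
  Q 221.46.92.23: descend ε ; hops seen [H7] ; pick H7
  Q 90.3.44.139: descend 01011010 ; hops seen [H7,H7] ; pick H7
  add 90.239.141.130/31 -> H2 at depth 31
  del 90.0.0.0/8 (clear depth 8)
  Q 90.128.38.254: descend 010110101 ; hops seen [H7,H6] ; pick H6
  add 33.196.0.0/14 -> H0 at depth 14
  Q 48.0.0.1: descend 00110000000 ; hops seen [H7,H5] ; pick H5
  Q 90.128.0.147: descend 010110101 ; hops seen [H7,H6] ; pick H6
  Q 187.193.54.25: descend ε ; hops seen [H7] ; pick H7
  add 48.25.0.0/16 -> H6 at depth 16
  Q 90.239.141.131: descend 0101101011101111100011011000001 ; hops seen [H7,H6,H2,H2] ; pick H2
  Q 90.239.141.130: descend 0101101011101111100011011000001 ; hops seen [H7,H6,H2,H2] ; pick H2
  add 48.25.168.0/24 -> H2 at depth 24
  add 0.0.0.0/0 -> H1 at depth 0

== LOOKUPS ==
["no-route","no-route","H4","H5","H5","H4","no-route","H7","H4","H7","H7","H6","H5","H6","H7","H2","H2"]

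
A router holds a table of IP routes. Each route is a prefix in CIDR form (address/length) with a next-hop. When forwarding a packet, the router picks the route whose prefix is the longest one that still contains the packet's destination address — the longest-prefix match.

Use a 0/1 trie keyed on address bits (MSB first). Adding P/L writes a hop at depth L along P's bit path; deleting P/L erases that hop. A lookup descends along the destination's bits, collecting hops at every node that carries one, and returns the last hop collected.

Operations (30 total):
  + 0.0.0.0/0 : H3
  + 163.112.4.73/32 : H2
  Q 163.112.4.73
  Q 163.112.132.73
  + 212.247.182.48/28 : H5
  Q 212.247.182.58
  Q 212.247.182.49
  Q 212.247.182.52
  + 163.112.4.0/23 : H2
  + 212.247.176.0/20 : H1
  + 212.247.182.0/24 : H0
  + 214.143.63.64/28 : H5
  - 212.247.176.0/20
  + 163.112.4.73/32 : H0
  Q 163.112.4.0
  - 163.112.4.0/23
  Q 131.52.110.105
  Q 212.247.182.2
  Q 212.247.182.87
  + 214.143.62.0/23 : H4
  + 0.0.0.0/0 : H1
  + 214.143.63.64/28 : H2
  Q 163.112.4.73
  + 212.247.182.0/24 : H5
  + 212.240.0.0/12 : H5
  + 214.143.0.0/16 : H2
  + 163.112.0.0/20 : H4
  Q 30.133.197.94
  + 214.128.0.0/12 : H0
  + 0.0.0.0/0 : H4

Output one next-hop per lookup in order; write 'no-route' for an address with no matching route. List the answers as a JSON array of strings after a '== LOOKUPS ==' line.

Apply in order:
  add 0.0.0.0/0 -> H3 at depth 0
  add 163.112.4.73/32 -> H2 at depth 32
  Q 163.112.4.73: descend 10100011011100000000010001001001 ; hops seen [H3,H2] ; pick H2
  Q 163.112.132.73: descend 1010001101110000 ; hops seen [H3] ; pick H3
  add 212.247.182.48/28 -> H5 at depth 28
  Q 212.247.182.58: descend 1101010011110111101101100011 ; hops seen [H3,H5] ; pick H5
  Q 212.247.182.49: descend 1101010011110111101101100011 ; hops seen [H3,H5] ; pick H5
  Q 212.247.182.52: descend 1101010011110111101101100011 ; hops seen [H3,H5] ; pick H5
  add 163.112.4.0/23 -> H2 at depth 23
  add 212.247.176.0/20 -> H1 at depth 20
  add 212.247.182.0/24 -> H0 at depth 24
  add 214.143.63.64/28 -> H5 at depth 28
  del 212.247.176.0/20 (clear depth 20)
  add 163.112.4.73/32 -> H0 at depth 32
  Q 163.112.4.0: descend 1010001101110000000001000 ; hops seen [H3,H2] ; pick H2
  del 163.112.4.0/23 (clear depth 23)
  Q 131.52.110.105: descend 10 ; hops seen [H3] ; pick H3
  Q 212.247.182.2: descend 11010100111101111011011000 ; hops seen [H3,H0] ; pick H0
  Q 212.247.182.87: descend 1101010011110111101101100 ; hops seen [H3,H0] ; pick H0
  add 214.143.62.0/23 -> H4 at depth 23
  add 0.0.0.0/0 -> H1 at depth 0
  add 214.143.63.64/28 -> H2 at depth 28
  Q 163.112.4.73: descend 10100011011100000000010001001001 ; hops seen [H1,H0] ; pick H0
  add 212.247.182.0/24 -> H5 at depth 24
  add 212.240.0.0/12 -> H5 at depth 12
  add 214.143.0.0/16 -> H2 at depth 16
  add 163.112.0.0/20 -> H4 at depth 20
  Q 30.133.197.94: descend ε ; hops seen [H1] ; pick H1
  add 214.128.0.0/12 -> H0 at depth 12
  add 0.0.0.0/0 -> H4 at depth 0

== LOOKUPS ==
["H2","H3","H5","H5","H5","H2","H3","H0","H0","H0","H1"]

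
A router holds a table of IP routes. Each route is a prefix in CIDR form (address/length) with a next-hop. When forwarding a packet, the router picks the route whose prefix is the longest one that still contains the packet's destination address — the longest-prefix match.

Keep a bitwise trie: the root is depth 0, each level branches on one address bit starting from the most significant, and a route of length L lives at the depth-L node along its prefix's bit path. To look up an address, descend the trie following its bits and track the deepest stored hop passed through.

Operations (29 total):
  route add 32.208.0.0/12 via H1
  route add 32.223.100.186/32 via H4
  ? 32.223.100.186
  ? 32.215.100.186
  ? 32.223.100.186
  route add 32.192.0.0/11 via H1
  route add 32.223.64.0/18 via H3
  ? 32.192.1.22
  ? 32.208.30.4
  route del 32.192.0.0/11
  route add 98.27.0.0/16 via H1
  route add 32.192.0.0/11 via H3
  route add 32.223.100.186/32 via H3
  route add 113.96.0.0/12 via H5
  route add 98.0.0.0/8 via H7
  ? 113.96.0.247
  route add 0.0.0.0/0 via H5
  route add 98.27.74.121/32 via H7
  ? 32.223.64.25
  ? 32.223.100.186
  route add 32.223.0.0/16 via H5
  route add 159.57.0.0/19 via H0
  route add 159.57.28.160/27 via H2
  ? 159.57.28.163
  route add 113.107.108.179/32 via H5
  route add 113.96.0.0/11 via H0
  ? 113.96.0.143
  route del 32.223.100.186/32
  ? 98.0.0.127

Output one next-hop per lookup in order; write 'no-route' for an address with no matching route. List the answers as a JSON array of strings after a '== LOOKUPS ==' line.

Apply in order:
  add 32.208.0.0/12 -> H1 at depth 12
  add 32.223.100.186/32 -> H4 at depth 32
  lookup 32.223.100.186: bits 00100000110111110110010010111010 walk d0:-→d1:-→d2:-→d3:-→d4:-→d5:-→d6:-→d7:-→d8:-→d9:-→d10:-→d11:-→d12:H1→d13:-→d14:-→d15:-→d16:-→d17:-→d18:-→d19:-→d20:-→d21:-→d22:-→d23:-→d24:-→d25:-→d26:-→d27:-→d28:-→d29:-→d30:-→d31:-→d32:H4 -> H4
  lookup 32.215.100.186: bits 001000001101 walk d0:-→d1:-→d2:-→d3:-→d4:-→d5:-→d6:-→d7:-→d8:-→d9:-→d10:-→d11:-→d12:H1 -> H1
  lookup 32.223.100.186: bits 00100000110111110110010010111010 walk d0:-→d1:-→d2:-→d3:-→d4:-→d5:-→d6:-→d7:-→d8:-→d9:-→d10:-→d11:-→d12:H1→d13:-→d14:-→d15:-→d16:-→d17:-→d18:-→d19:-→d20:-→d21:-→d22:-→d23:-→d24:-→d25:-→d26:-→d27:-→d28:-→d29:-→d30:-→d31:-→d32:H4 -> H4
  add 32.192.0.0/11 -> H1 at depth 11
  add 32.223.64.0/18 -> H3 at depth 18
  lookup 32.192.1.22: bits 00100000110 walk d0:-→d1:-→d2:-→d3:-→d4:-→d5:-→d6:-→d7:-→d8:-→d9:-→d10:-→d11:H1 -> H1
  lookup 32.208.30.4: bits 001000001101 walk d0:-→d1:-→d2:-→d3:-→d4:-→d5:-→d6:-→d7:-→d8:-→d9:-→d10:-→d11:H1→d12:H1 -> H1
  del 32.192.0.0/11 (clear depth 11)
  add 98.27.0.0/16 -> H1 at depth 16
  add 32.192.0.0/11 -> H3 at depth 11
  add 32.223.100.186/32 -> H3 at depth 32
  add 113.96.0.0/12 -> H5 at depth 12
  add 98.0.0.0/8 -> H7 at depth 8
  lookup 113.96.0.247: bits 011100010110 walk d0:-→d1:-→d2:-→d3:-→d4:-→d5:-→d6:-→d7:-→d8:-→d9:-→d10:-→d11:-→d12:H5 -> H5
  add 0.0.0.0/0 -> H5 at depth 0
  add 98.27.74.121/32 -> H7 at depth 32
  lookup 32.223.64.25: bits 001000001101111101 walk d0:H5→d1:-→d2:-→d3:-→d4:-→d5:-→d6:-→d7:-→d8:-→d9:-→d10:-→d11:H3→d12:H1→d13:-→d14:-→d15:-→d16:-→d17:-→d18:H3 -> H3
  lookup 32.223.100.186: bits 00100000110111110110010010111010 walk d0:H5→d1:-→d2:-→d3:-→d4:-→d5:-→d6:-→d7:-→d8:-→d9:-→d10:-→d11:H3→d12:H1→d13:-→d14:-→d15:-→d16:-→d17:-→d18:H3→d19:-→d20:-→d21:-→d22:-→d23:-→d24:-→d25:-→d26:-→d27:-→d28:-→d29:-→d30:-→d31:-→d32:H3 -> H3
  add 32.223.0.0/16 -> H5 at depth 16
  add 159.57.0.0/19 -> H0 at depth 19
  add 159.57.28.160/27 -> H2 at depth 27
  lookup 159.57.28.163: bits 100111110011100100011100101 walk d0:H5→d1:-→d2:-→d3:-→d4:-→d5:-→d6:-→d7:-→d8:-→d9:-→d10:-→d11:-→d12:-→d13:-→d14:-→d15:-→d16:-→d17:-→d18:-→d19:H0→d20:-→d21:-→d22:-→d23:-→d24:-→d25:-→d26:-→d27:H2 -> H2
  add 113.107.108.179/32 -> H5 at depth 32
  add 113.96.0.0/11 -> H0 at depth 11
  lookup 113.96.0.143: bits 011100010110 walk d0:H5→d1:-→d2:-→d3:-→d4:-→d5:-→d6:-→d7:-→d8:-→d9:-→d10:-→d11:H0→d12:H5 -> H5
  del 32.223.100.186/32 (clear depth 32)
  lookup 98.0.0.127: bits 01100010000 walk d0:H5→d1:-→d2:-→d3:-→d4:-→d5:-→d6:-→d7:-→d8:H7→d9:-→d10:-→d11:- -> H7

== LOOKUPS ==
["H4","H1","H4","H1","H1","H5","H3","H3","H2","H5","H7"]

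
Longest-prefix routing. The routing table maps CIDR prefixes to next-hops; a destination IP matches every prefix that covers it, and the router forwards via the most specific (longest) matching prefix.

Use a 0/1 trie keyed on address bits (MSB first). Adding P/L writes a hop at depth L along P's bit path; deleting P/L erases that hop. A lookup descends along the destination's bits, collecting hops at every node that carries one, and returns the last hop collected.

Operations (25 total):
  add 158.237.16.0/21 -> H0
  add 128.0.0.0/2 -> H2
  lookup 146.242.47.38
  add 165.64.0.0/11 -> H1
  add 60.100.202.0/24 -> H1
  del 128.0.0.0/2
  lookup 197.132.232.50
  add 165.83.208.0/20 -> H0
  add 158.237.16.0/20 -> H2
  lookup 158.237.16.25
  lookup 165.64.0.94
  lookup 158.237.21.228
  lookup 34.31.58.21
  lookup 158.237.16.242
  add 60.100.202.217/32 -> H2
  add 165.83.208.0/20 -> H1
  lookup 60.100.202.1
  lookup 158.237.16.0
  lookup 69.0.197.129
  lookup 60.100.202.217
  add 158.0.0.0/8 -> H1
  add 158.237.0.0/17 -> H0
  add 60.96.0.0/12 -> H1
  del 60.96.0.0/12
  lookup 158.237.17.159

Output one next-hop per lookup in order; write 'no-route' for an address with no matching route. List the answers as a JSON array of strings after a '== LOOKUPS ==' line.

Apply in order:
  add 158.237.16.0/21 -> H0 at depth 21
  add 128.0.0.0/2 -> H2 at depth 2
  ? 146.242.47.38  path d0:-→d1:-→d2:H2→d3:-→d4:-  best=H2
  add 165.64.0.0/11 -> H1 at depth 11
  add 60.100.202.0/24 -> H1 at depth 24
  del 128.0.0.0/2 (clear depth 2)
  ? 197.132.232.50  path d0:-→d1:-  best=no-route
  add 165.83.208.0/20 -> H0 at depth 20
  add 158.237.16.0/20 -> H2 at depth 20
  ? 158.237.16.25  path d0:-→d1:-→d2:-→d3:-→d4:-→d5:-→d6:-→d7:-→d8:-→d9:-→d10:-→d11:-→d12:-→d13:-→d14:-→d15:-→d16:-→d17:-→d18:-→d19:-→d20:H2→d21:H0  best=H0
  ? 165.64.0.94  path d0:-→d1:-→d2:-→d3:-→d4:-→d5:-→d6:-→d7:-→d8:-→d9:-→d10:-→d11:H1  best=H1
  ? 158.237.21.228  path d0:-→d1:-→d2:-→d3:-→d4:-→d5:-→d6:-→d7:-→d8:-→d9:-→d10:-→d11:-→d12:-→d13:-→d14:-→d15:-→d16:-→d17:-→d18:-→d19:-→d20:H2→d21:H0  best=H0
  ? 34.31.58.21  path d0:-→d1:-→d2:-→d3:-  best=no-route
  ? 158.237.16.242  path d0:-→d1:-→d2:-→d3:-→d4:-→d5:-→d6:-→d7:-→d8:-→d9:-→d10:-→d11:-→d12:-→d13:-→d14:-→d15:-→d16:-→d17:-→d18:-→d19:-→d20:H2→d21:H0  best=H0
  add 60.100.202.217/32 -> H2 at depth 32
  add 165.83.208.0/20 -> H1 at depth 20
  ? 60.100.202.1  path d0:-→d1:-→d2:-→d3:-→d4:-→d5:-→d6:-→d7:-→d8:-→d9:-→d10:-→d11:-→d12:-→d13:-→d14:-→d15:-→d16:-→d17:-→d18:-→d19:-→d20:-→d21:-→d22:-→d23:-→d24:H1  best=H1
  ? 158.237.16.0  path d0:-→d1:-→d2:-→d3:-→d4:-→d5:-→d6:-→d7:-→d8:-→d9:-→d10:-→d11:-→d12:-→d13:-→d14:-→d15:-→d16:-→d17:-→d18:-→d19:-→d20:H2→d21:H0  best=H0
  ? 69.0.197.129  path d0:-→d1:-  best=no-route
  ? 60.100.202.217  path d0:-→d1:-→d2:-→d3:-→d4:-→d5:-→d6:-→d7:-→d8:-→d9:-→d10:-→d11:-→d12:-→d13:-→d14:-→d15:-→d16:-→d17:-→d18:-→d19:-→d20:-→d21:-→d22:-→d23:-→d24:H1→d25:-→d26:-→d27:-→d28:-→d29:-→d30:-→d31:-→d32:H2  best=H2
  add 158.0.0.0/8 -> H1 at depth 8
  add 158.237.0.0/17 -> H0 at depth 17
  add 60.96.0.0/12 -> H1 at depth 12
  del 60.96.0.0/12 (clear depth 12)
  ? 158.237.17.159  path d0:-→d1:-→d2:-→d3:-→d4:-→d5:-→d6:-→d7:-→d8:H1→d9:-→d10:-→d11:-→d12:-→d13:-→d14:-→d15:-→d16:-→d17:H0→d18:-→d19:-→d20:H2→d21:H0  best=H0

== LOOKUPS ==
["H2","no-route","H0","H1","H0","no-route","H0","H1","H0","no-route","H2","H0"]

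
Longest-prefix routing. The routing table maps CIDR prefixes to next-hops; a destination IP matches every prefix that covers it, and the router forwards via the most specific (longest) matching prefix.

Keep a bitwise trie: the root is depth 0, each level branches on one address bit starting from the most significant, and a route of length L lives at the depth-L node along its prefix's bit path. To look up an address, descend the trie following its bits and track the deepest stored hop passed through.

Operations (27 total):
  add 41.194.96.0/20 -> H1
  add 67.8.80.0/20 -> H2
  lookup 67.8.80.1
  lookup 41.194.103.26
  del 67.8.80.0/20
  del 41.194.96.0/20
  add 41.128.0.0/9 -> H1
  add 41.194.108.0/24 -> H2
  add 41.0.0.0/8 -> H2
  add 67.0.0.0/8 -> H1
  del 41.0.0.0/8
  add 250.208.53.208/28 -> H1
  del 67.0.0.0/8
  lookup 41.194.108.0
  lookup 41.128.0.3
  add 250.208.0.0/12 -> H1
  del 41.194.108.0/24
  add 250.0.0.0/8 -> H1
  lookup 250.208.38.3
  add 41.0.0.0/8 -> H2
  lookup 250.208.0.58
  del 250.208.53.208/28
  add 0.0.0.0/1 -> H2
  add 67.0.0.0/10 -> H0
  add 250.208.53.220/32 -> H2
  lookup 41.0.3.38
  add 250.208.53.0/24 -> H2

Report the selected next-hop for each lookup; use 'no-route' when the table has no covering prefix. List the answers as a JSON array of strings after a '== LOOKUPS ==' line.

Process each operation:
  + 41.194.96.0/20 (H1) depth=20
  + 67.8.80.0/20 (H2) depth=20
  Q 67.8.80.1: descend 01000011000010000101 ; hops seen [H2] ; pick H2
  Q 41.194.103.26: descend 00101001110000100110 ; hops seen [H1] ; pick H1
  del 67.8.80.0/20 (clear depth 20)
  del 41.194.96.0/20 (clear depth 20)
  + 41.128.0.0/9 (H1) depth=9
  + 41.194.108.0/24 (H2) depth=24
  + 41.0.0.0/8 (H2) depth=8
  + 67.0.0.0/8 (H1) depth=8
  del 41.0.0.0/8 (clear depth 8)
  + 250.208.53.208/28 (H1) depth=28
  del 67.0.0.0/8 (clear depth 8)
  Q 41.194.108.0: descend 001010011100001001101100 ; hops seen [H1,H2] ; pick H2
  Q 41.128.0.3: descend 001010011 ; hops seen [H1] ; pick H1
  + 250.208.0.0/12 (H1) depth=12
  del 41.194.108.0/24 (clear depth 24)
  + 250.0.0.0/8 (H1) depth=8
  Q 250.208.38.3: descend 1111101011010000001 ; hops seen [H1,H1] ; pick H1
  + 41.0.0.0/8 (H2) depth=8
  Q 250.208.0.58: descend 111110101101000000 ; hops seen [H1,H1] ; pick H1
  del 250.208.53.208/28 (clear depth 28)
  + 0.0.0.0/1 (H2) depth=1
  + 67.0.0.0/10 (H0) depth=10
  + 250.208.53.220/32 (H2) depth=32
  Q 41.0.3.38: descend 00101001 ; hops seen [H2,H2] ; pick H2
  + 250.208.53.0/24 (H2) depth=24

== LOOKUPS ==
["H2","H1","H2","H1","H1","H1","H2"]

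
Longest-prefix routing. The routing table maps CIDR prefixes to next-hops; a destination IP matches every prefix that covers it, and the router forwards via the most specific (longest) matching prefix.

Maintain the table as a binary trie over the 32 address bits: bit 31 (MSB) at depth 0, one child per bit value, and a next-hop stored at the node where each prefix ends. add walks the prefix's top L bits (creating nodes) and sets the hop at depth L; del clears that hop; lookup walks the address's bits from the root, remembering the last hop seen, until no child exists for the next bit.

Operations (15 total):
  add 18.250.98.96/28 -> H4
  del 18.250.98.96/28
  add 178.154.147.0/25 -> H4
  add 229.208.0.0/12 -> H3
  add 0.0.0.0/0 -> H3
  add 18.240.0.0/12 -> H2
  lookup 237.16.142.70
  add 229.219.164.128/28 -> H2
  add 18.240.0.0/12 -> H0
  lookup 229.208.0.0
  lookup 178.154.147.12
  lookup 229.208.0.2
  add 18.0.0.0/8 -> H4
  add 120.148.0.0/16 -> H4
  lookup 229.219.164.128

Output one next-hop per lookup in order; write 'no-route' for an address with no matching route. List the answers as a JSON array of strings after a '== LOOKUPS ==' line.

Process each operation:
  + 18.250.98.96/28 (H4) depth=28
  del 18.250.98.96/28 (clear depth 28)
  + 178.154.147.0/25 (H4) depth=25
  + 229.208.0.0/12 (H3) depth=12
  + 0.0.0.0/0 (H3) depth=0
  + 18.240.0.0/12 (H2) depth=12
  Q 237.16.142.70: descend 1110 ; hops seen [H3] ; pick H3
  + 229.219.164.128/28 (H2) depth=28
  + 18.240.0.0/12 (H0) depth=12
  Q 229.208.0.0: descend 111001011101 ; hops seen [H3,H3] ; pick H3
  Q 178.154.147.12: descend 1011001010011010100100110 ; hops seen [H3,H4] ; pick H4
  Q 229.208.0.2: descend 111001011101 ; hops seen [H3,H3] ; pick H3
  + 18.0.0.0/8 (H4) depth=8
  + 120.148.0.0/16 (H4) depth=16
  Q 229.219.164.128: descend 1110010111011011101001001000 ; hops seen [H3,H3,H2] ; pick H2

== LOOKUPS ==
["H3","H3","H4","H3","H2"]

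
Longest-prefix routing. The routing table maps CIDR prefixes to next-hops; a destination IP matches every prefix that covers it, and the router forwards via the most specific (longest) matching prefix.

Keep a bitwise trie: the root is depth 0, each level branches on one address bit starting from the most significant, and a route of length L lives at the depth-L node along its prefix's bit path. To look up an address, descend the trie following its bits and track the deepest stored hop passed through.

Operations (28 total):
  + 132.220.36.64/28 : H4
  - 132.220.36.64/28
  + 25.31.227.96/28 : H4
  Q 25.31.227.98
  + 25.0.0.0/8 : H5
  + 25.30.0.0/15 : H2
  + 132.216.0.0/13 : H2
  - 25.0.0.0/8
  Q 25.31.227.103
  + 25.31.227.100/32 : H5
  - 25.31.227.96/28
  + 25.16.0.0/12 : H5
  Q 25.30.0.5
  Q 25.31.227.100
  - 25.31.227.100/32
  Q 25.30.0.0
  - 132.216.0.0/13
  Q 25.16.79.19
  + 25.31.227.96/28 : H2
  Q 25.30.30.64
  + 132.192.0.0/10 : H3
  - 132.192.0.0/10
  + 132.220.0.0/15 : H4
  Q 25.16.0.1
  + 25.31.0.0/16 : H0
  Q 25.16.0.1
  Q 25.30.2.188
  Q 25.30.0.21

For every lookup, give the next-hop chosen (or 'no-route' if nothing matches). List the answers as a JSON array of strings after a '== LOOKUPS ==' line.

Apply in order:
  add 132.220.36.64/28 -> H4 at depth 28
  - 132.220.36.64/28 clear@28
  add 25.31.227.96/28 -> H4 at depth 28
  lookup 25.31.227.98: bits 0001100100011111111000110110 walk d0:-→d1:-→d2:-→d3:-→d4:-→d5:-→d6:-→d7:-→d8:-→d9:-→d10:-→d11:-→d12:-→d13:-→d14:-→d15:-→d16:-→d17:-→d18:-→d19:-→d20:-→d21:-→d22:-→d23:-→d24:-→d25:-→d26:-→d27:-→d28:H4 -> H4
  add 25.0.0.0/8 -> H5 at depth 8
  add 25.30.0.0/15 -> H2 at depth 15
  add 132.216.0.0/13 -> H2 at depth 13
  - 25.0.0.0/8 clear@8
  lookup 25.31.227.103: bits 0001100100011111111000110110 walk d0:-→d1:-→d2:-→d3:-→d4:-→d5:-→d6:-→d7:-→d8:-→d9:-→d10:-→d11:-→d12:-→d13:-→d14:-→d15:H2→d16:-→d17:-→d18:-→d19:-→d20:-→d21:-→d22:-→d23:-→d24:-→d25:-→d26:-→d27:-→d28:H4 -> H4
  add 25.31.227.100/32 -> H5 at depth 32
  - 25.31.227.96/28 clear@28
  add 25.16.0.0/12 -> H5 at depth 12
  lookup 25.30.0.5: bits 000110010001111 walk d0:-→d1:-→d2:-→d3:-→d4:-→d5:-→d6:-→d7:-→d8:-→d9:-→d10:-→d11:-→d12:H5→d13:-→d14:-→d15:H2 -> H2
  lookup 25.31.227.100: bits 00011001000111111110001101100100 walk d0:-→d1:-→d2:-→d3:-→d4:-→d5:-→d6:-→d7:-→d8:-→d9:-→d10:-→d11:-→d12:H5→d13:-→d14:-→d15:H2→d16:-→d17:-→d18:-→d19:-→d20:-→d21:-→d22:-→d23:-→d24:-→d25:-→d26:-→d27:-→d28:-→d29:-→d30:-→d31:-→d32:H5 -> H5
  - 25.31.227.100/32 clear@32
  lookup 25.30.0.0: bits 000110010001111 walk d0:-→d1:-→d2:-→d3:-→d4:-→d5:-→d6:-→d7:-→d8:-→d9:-→d10:-→d11:-→d12:H5→d13:-→d14:-→d15:H2 -> H2
  - 132.216.0.0/13 clear@13
  lookup 25.16.79.19: bits 000110010001 walk d0:-→d1:-→d2:-→d3:-→d4:-→d5:-→d6:-→d7:-→d8:-→d9:-→d10:-→d11:-→d12:H5 -> H5
  add 25.31.227.96/28 -> H2 at depth 28
  lookup 25.30.30.64: bits 000110010001111 walk d0:-→d1:-→d2:-→d3:-→d4:-→d5:-→d6:-→d7:-→d8:-→d9:-→d10:-→d11:-→d12:H5→d13:-→d14:-→d15:H2 -> H2
  add 132.192.0.0/10 -> H3 at depth 10
  - 132.192.0.0/10 clear@10
  add 132.220.0.0/15 -> H4 at depth 15
  lookup 25.16.0.1: bits 000110010001 walk d0:-→d1:-→d2:-→d3:-→d4:-→d5:-→d6:-→d7:-→d8:-→d9:-→d10:-→d11:-→d12:H5 -> H5
  add 25.31.0.0/16 -> H0 at depth 16
  lookup 25.16.0.1: bits 000110010001 walk d0:-→d1:-→d2:-→d3:-→d4:-→d5:-→d6:-→d7:-→d8:-→d9:-→d10:-→d11:-→d12:H5 -> H5
  lookup 25.30.2.188: bits 000110010001111 walk d0:-→d1:-→d2:-→d3:-→d4:-→d5:-→d6:-→d7:-→d8:-→d9:-→d10:-→d11:-→d12:H5→d13:-→d14:-→d15:H2 -> H2
  lookup 25.30.0.21: bits 000110010001111 walk d0:-→d1:-→d2:-→d3:-→d4:-→d5:-→d6:-→d7:-→d8:-→d9:-→d10:-→d11:-→d12:H5→d13:-→d14:-→d15:H2 -> H2

== LOOKUPS ==
["H4","H4","H2","H5","H2","H5","H2","H5","H5","H2","H2"]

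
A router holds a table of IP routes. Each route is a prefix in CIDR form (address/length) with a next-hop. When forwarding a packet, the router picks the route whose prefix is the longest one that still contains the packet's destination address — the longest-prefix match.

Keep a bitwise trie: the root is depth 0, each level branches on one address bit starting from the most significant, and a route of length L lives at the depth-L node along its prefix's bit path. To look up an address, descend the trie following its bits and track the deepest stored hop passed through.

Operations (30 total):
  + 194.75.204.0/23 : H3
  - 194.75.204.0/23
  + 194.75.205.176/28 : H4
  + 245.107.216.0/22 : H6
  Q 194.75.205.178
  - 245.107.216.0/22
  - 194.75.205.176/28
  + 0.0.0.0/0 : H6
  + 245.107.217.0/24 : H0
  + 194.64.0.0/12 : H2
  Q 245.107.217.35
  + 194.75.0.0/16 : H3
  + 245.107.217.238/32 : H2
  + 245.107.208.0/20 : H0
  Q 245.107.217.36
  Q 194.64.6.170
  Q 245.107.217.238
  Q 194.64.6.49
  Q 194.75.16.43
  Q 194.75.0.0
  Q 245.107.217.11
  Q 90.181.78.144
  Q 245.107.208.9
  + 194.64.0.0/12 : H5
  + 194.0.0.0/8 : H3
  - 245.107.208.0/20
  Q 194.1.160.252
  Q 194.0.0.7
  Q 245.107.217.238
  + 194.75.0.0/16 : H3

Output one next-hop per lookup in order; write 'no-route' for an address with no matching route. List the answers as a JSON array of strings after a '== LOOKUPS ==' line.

Trace:
  + 194.75.204.0/23 (H3) depth=23
  del 194.75.204.0/23 (clear depth 23)
  + 194.75.205.176/28 (H4) depth=28
  + 245.107.216.0/22 (H6) depth=22
  Q 194.75.205.178: descend 1100001001001011110011011011 ; hops seen [H4] ; pick H4
  del 245.107.216.0/22 (clear depth 22)
  del 194.75.205.176/28 (clear depth 28)
  + 0.0.0.0/0 (H6) depth=0
  + 245.107.217.0/24 (H0) depth=24
  + 194.64.0.0/12 (H2) depth=12
  Q 245.107.217.35: descend 111101010110101111011001 ; hops seen [H6,H0] ; pick H0
  + 194.75.0.0/16 (H3) depth=16
  + 245.107.217.238/32 (H2) depth=32
  + 245.107.208.0/20 (H0) depth=20
  Q 245.107.217.36: descend 111101010110101111011001 ; hops seen [H6,H0,H0] ; pick H0
  Q 194.64.6.170: descend 110000100100 ; hops seen [H6,H2] ; pick H2
  Q 245.107.217.238: descend 11110101011010111101100111101110 ; hops seen [H6,H0,H0,H2] ; pick H2
  Q 194.64.6.49: descend 110000100100 ; hops seen [H6,H2] ; pick H2
  Q 194.75.16.43: descend 1100001001001011 ; hops seen [H6,H2,H3] ; pick H3
  Q 194.75.0.0: descend 1100001001001011 ; hops seen [H6,H2,H3] ; pick H3
  Q 245.107.217.11: descend 111101010110101111011001 ; hops seen [H6,H0,H0] ; pick H0
  Q 90.181.78.144: descend ε ; hops seen [H6] ; pick H6
  Q 245.107.208.9: descend 11110101011010111101 ; hops seen [H6,H0] ; pick H0
  + 194.64.0.0/12 (H5) depth=12
  + 194.0.0.0/8 (H3) depth=8
  del 245.107.208.0/20 (clear depth 20)
  Q 194.1.160.252: descend 110000100 ; hops seen [H6,H3] ; pick H3
  Q 194.0.0.7: descend 110000100 ; hops seen [H6,H3] ; pick H3
  Q 245.107.217.238: descend 11110101011010111101100111101110 ; hops seen [H6,H0,H2] ; pick H2
  + 194.75.0.0/16 (H3) depth=16

== LOOKUPS ==
["H4","H0","H0","H2","H2","H2","H3","H3","H0","H6","H0","H3","H3","H2"]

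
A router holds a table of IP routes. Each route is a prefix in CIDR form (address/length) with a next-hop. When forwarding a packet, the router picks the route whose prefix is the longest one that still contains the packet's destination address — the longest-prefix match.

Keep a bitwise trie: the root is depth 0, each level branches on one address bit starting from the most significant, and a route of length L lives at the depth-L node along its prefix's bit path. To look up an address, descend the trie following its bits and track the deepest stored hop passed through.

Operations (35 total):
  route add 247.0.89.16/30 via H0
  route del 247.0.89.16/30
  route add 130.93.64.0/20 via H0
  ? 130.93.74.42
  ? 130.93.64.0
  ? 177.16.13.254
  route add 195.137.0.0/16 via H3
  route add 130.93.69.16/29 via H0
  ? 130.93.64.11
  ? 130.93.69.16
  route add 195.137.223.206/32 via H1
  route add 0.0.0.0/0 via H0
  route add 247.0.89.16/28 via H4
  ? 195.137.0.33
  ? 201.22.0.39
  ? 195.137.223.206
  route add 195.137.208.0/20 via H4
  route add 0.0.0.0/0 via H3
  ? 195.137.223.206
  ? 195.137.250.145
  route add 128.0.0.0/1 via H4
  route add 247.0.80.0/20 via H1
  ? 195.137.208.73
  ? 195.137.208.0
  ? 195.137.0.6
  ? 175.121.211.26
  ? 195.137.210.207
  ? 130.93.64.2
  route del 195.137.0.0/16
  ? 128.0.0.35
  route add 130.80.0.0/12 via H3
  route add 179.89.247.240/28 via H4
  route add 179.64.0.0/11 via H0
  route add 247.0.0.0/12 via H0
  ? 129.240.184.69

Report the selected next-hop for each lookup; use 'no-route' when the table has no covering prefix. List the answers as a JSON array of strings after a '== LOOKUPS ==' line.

Process each operation:
  add 247.0.89.16/30 -> H0 at depth 30
  del 247.0.89.16/30 (clear depth 30)
  add 130.93.64.0/20 -> H0 at depth 20
  Q 130.93.74.42: descend 10000010010111010100 ; hops seen [H0] ; pick H0
  Q 130.93.64.0: descend 10000010010111010100 ; hops seen [H0] ; pick H0
  Q 177.16.13.254: descend 10 ; hops seen [∅] ; pick no-route
  add 195.137.0.0/16 -> H3 at depth 16
  add 130.93.69.16/29 -> H0 at depth 29
  Q 130.93.64.11: descend 100000100101110101000 ; hops seen [H0] ; pick H0
  Q 130.93.69.16: descend 10000010010111010100010100010 ; hops seen [H0,H0] ; pick H0
  add 195.137.223.206/32 -> H1 at depth 32
  add 0.0.0.0/0 -> H0 at depth 0
  add 247.0.89.16/28 -> H4 at depth 28
  Q 195.137.0.33: descend 1100001110001001 ; hops seen [H0,H3] ; pick H3
  Q 201.22.0.39: descend 1100 ; hops seen [H0] ; pick H0
  Q 195.137.223.206: descend 11000011100010011101111111001110 ; hops seen [H0,H3,H1] ; pick H1
  add 195.137.208.0/20 -> H4 at depth 20
  add 0.0.0.0/0 -> H3 at depth 0
  Q 195.137.223.206: descend 11000011100010011101111111001110 ; hops seen [H3,H3,H4,H1] ; pick H1
  Q 195.137.250.145: descend 110000111000100111 ; hops seen [H3,H3] ; pick H3
  add 128.0.0.0/1 -> H4 at depth 1
  add 247.0.80.0/20 -> H1 at depth 20
  Q 195.137.208.73: descend 11000011100010011101 ; hops seen [H3,H4,H3,H4] ; pick H4
  Q 195.137.208.0: descend 11000011100010011101 ; hops seen [H3,H4,H3,H4] ; pick H4
  Q 195.137.0.6: descend 1100001110001001 ; hops seen [H3,H4,H3] ; pick H3
  Q 175.121.211.26: descend 10 ; hops seen [H3,H4] ; pick H4
  Q 195.137.210.207: descend 11000011100010011101 ; hops seen [H3,H4,H3,H4] ; pick H4
  Q 130.93.64.2: descend 100000100101110101000 ; hops seen [H3,H4,H0] ; pick H0
  del 195.137.0.0/16 (clear depth 16)
  Q 128.0.0.35: descend 100000 ; hops seen [H3,H4] ; pick H4
  add 130.80.0.0/12 -> H3 at depth 12
  add 179.89.247.240/28 -> H4 at depth 28
  add 179.64.0.0/11 -> H0 at depth 11
  add 247.0.0.0/12 -> H0 at depth 12
  Q 129.240.184.69: descend 100000 ; hops seen [H3,H4] ; pick H4

== LOOKUPS ==
["H0","H0","no-route","H0","H0","H3","H0","H1","H1","H3","H4","H4","H3","H4","H4","H0","H4","H4"]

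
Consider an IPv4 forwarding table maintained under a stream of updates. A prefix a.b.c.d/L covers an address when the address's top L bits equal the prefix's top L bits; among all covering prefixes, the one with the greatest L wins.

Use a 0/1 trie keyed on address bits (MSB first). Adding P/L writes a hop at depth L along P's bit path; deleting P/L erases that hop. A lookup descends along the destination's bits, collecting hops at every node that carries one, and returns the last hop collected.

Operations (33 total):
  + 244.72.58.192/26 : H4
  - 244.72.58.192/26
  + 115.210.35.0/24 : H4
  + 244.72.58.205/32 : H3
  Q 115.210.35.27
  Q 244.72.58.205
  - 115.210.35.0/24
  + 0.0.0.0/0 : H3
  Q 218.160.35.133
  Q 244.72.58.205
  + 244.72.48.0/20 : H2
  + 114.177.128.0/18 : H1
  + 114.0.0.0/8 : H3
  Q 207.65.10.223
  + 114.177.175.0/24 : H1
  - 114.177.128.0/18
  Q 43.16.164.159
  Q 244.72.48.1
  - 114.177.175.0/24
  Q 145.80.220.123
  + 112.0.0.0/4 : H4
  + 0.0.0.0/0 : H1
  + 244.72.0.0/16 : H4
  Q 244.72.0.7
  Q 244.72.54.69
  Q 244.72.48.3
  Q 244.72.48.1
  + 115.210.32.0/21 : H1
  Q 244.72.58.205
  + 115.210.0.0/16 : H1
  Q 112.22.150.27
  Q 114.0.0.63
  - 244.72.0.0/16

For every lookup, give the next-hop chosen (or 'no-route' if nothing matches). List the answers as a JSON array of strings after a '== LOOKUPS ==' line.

Process each operation:
  add 244.72.58.192/26 -> H4 at depth 26
  del 244.72.58.192/26 (clear depth 26)
  add 115.210.35.0/24 -> H4 at depth 24
  add 244.72.58.205/32 -> H3 at depth 32
  Q 115.210.35.27: descend 011100111101001000100011 ; hops seen [H4] ; pick H4
  Q 244.72.58.205: descend 11110100010010000011101011001101 ; hops seen [H3] ; pick H3
  del 115.210.35.0/24 (clear depth 24)
  add 0.0.0.0/0 -> H3 at depth 0
  Q 218.160.35.133: descend 11 ; hops seen [H3] ; pick H3
  Q 244.72.58.205: descend 11110100010010000011101011001101 ; hops seen [H3,H3] ; pick H3
  add 244.72.48.0/20 -> H2 at depth 20
  add 114.177.128.0/18 -> H1 at depth 18
  add 114.0.0.0/8 -> H3 at depth 8
  Q 207.65.10.223: descend 11 ; hops seen [H3] ; pick H3
  add 114.177.175.0/24 -> H1 at depth 24
  del 114.177.128.0/18 (clear depth 18)
  Q 43.16.164.159: descend 0 ; hops seen [H3] ; pick H3
  Q 244.72.48.1: descend 11110100010010000011 ; hops seen [H3,H2] ; pick H2
  del 114.177.175.0/24 (clear depth 24)
  Q 145.80.220.123: descend 1 ; hops seen [H3] ; pick H3
  add 112.0.0.0/4 -> H4 at depth 4
  add 0.0.0.0/0 -> H1 at depth 0
  add 244.72.0.0/16 -> H4 at depth 16
  Q 244.72.0.7: descend 111101000100100000 ; hops seen [H1,H4] ; pick H4
  Q 244.72.54.69: descend 11110100010010000011 ; hops seen [H1,H4,H2] ; pick H2
  Q 244.72.48.3: descend 11110100010010000011 ; hops seen [H1,H4,H2] ; pick H2
  Q 244.72.48.1: descend 11110100010010000011 ; hops seen [H1,H4,H2] ; pick H2
  add 115.210.32.0/21 -> H1 at depth 21
  Q 244.72.58.205: descend 11110100010010000011101011001101 ; hops seen [H1,H4,H2,H3] ; pick H3
  add 115.210.0.0/16 -> H1 at depth 16
  Q 112.22.150.27: descend 011100 ; hops seen [H1,H4] ; pick H4
  Q 114.0.0.63: descend 01110010 ; hops seen [H1,H4,H3] ; pick H3
  del 244.72.0.0/16 (clear depth 16)

== LOOKUPS ==
["H4","H3","H3","H3","H3","H3","H2","H3","H4","H2","H2","H2","H3","H4","H3"]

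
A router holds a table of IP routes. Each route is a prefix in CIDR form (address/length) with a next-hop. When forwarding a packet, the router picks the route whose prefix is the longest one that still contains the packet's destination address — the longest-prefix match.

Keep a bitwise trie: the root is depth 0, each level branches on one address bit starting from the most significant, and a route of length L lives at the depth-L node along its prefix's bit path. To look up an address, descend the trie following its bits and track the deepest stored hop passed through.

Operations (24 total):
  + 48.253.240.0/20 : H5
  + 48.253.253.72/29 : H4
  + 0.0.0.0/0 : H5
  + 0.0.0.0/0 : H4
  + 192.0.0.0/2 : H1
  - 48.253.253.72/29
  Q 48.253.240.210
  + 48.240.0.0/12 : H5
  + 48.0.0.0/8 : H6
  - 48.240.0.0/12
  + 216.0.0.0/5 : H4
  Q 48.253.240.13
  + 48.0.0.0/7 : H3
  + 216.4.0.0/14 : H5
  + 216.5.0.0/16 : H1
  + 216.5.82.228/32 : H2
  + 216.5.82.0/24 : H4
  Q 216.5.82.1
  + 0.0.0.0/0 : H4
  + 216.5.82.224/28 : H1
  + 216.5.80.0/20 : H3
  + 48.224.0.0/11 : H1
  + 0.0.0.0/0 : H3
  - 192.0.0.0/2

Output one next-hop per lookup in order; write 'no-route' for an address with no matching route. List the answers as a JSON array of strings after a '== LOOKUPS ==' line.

Process each operation:
  add 48.253.240.0/20 -> H5 at depth 20
  add 48.253.253.72/29 -> H4 at depth 29
  add 0.0.0.0/0 -> H5 at depth 0
  add 0.0.0.0/0 -> H4 at depth 0
  add 192.0.0.0/2 -> H1 at depth 2
  del 48.253.253.72/29 (clear depth 29)
  Q 48.253.240.210: descend 00110000111111011111 ; hops seen [H4,H5] ; pick H5
  add 48.240.0.0/12 -> H5 at depth 12
  add 48.0.0.0/8 -> H6 at depth 8
  del 48.240.0.0/12 (clear depth 12)
  add 216.0.0.0/5 -> H4 at depth 5
  Q 48.253.240.13: descend 00110000111111011111 ; hops seen [H4,H6,H5] ; pick H5
  add 48.0.0.0/7 -> H3 at depth 7
  add 216.4.0.0/14 -> H5 at depth 14
  add 216.5.0.0/16 -> H1 at depth 16
  add 216.5.82.228/32 -> H2 at depth 32
  add 216.5.82.0/24 -> H4 at depth 24
  Q 216.5.82.1: descend 110110000000010101010010 ; hops seen [H4,H1,H4,H5,H1,H4] ; pick H4
  add 0.0.0.0/0 -> H4 at depth 0
  add 216.5.82.224/28 -> H1 at depth 28
  add 216.5.80.0/20 -> H3 at depth 20
  add 48.224.0.0/11 -> H1 at depth 11
  add 0.0.0.0/0 -> H3 at depth 0
  del 192.0.0.0/2 (clear depth 2)

== LOOKUPS ==
["H5","H5","H4"]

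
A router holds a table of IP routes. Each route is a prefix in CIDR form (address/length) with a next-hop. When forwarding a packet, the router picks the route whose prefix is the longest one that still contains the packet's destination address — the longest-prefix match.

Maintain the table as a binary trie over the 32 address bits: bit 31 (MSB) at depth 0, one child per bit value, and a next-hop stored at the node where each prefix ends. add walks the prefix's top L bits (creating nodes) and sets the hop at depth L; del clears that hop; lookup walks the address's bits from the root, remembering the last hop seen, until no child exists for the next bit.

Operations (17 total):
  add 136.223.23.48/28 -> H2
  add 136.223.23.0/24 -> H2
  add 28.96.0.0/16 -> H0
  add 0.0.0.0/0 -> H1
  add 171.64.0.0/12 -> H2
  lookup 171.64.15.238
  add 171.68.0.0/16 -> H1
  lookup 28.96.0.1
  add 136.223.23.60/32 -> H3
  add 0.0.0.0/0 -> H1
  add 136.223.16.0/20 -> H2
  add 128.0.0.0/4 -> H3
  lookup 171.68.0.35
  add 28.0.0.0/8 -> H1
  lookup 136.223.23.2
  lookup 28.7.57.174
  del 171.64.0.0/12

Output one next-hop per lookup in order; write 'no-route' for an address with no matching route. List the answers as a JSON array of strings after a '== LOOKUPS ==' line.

Process each operation:
  add 136.223.23.48/28 -> H2 at depth 28
  add 136.223.23.0/24 -> H2 at depth 24
  add 28.96.0.0/16 -> H0 at depth 16
  add 0.0.0.0/0 -> H1 at depth 0
  add 171.64.0.0/12 -> H2 at depth 12
  lookup 171.64.15.238: bits 101010110100 walk d0:H1→d1:-→d2:-→d3:-→d4:-→d5:-→d6:-→d7:-→d8:-→d9:-→d10:-→d11:-→d12:H2 -> H2
  add 171.68.0.0/16 -> H1 at depth 16
  lookup 28.96.0.1: bits 0001110001100000 walk d0:H1→d1:-→d2:-→d3:-→d4:-→d5:-→d6:-→d7:-→d8:-→d9:-→d10:-→d11:-→d12:-→d13:-→d14:-→d15:-→d16:H0 -> H0
  add 136.223.23.60/32 -> H3 at depth 32
  add 0.0.0.0/0 -> H1 at depth 0
  add 136.223.16.0/20 -> H2 at depth 20
  add 128.0.0.0/4 -> H3 at depth 4
  lookup 171.68.0.35: bits 1010101101000100 walk d0:H1→d1:-→d2:-→d3:-→d4:-→d5:-→d6:-→d7:-→d8:-→d9:-→d10:-→d11:-→d12:H2→d13:-→d14:-→d15:-→d16:H1 -> H1
  add 28.0.0.0/8 -> H1 at depth 8
  lookup 136.223.23.2: bits 10001000110111110001011100 walk d0:H1→d1:-→d2:-→d3:-→d4:H3→d5:-→d6:-→d7:-→d8:-→d9:-→d10:-→d11:-→d12:-→d13:-→d14:-→d15:-→d16:-→d17:-→d18:-→d19:-→d20:H2→d21:-→d22:-→d23:-→d24:H2→d25:-→d26:- -> H2
  lookup 28.7.57.174: bits 000111000 walk d0:H1→d1:-→d2:-→d3:-→d4:-→d5:-→d6:-→d7:-→d8:H1→d9:- -> H1
  - 171.64.0.0/12 clear@12

== LOOKUPS ==
["H2","H0","H1","H2","H1"]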